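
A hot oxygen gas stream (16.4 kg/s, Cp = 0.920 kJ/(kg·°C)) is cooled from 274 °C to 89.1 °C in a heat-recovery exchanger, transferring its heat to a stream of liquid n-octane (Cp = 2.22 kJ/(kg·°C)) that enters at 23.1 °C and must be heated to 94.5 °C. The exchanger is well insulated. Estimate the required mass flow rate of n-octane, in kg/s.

Heat released by hot stream: Q = 16.4 × 0.920 × (274 − 89.1) = 2789.8 kJ/s
Energy balance on cold side (adiabatic exchanger): Q = ṁ_c·Cp_c·(T_c,out − T_c,in)
ṁ_c = 2789.8 / [2.22 × (94.5 − 23.1)] = 17.6 kg/s

ṁ_c = 17.6 kg/s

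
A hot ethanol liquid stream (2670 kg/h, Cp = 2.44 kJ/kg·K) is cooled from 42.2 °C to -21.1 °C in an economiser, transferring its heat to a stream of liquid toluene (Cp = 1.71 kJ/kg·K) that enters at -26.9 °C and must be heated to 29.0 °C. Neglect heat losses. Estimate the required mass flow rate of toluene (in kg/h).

ṁ_c = 4310 kg/h

Heat released by hot stream: Q = 2670 × 2.44 × (42.2 − -21.1) = 412390 kJ/h
Energy balance on cold side (adiabatic exchanger): Q = ṁ_c·Cp_c·(T_c,out − T_c,in)
ṁ_c = 412390 / [1.71 × (29.0 − -26.9)] = 4314.2 kg/h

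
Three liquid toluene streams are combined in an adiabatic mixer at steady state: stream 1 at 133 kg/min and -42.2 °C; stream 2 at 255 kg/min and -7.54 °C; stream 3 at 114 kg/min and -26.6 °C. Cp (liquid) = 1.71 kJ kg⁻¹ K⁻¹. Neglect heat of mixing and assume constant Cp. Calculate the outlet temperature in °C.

T_out = -21.1 °C

No heat crosses the boundary, so H_out = H_in.
Σ ṁᵢCp,ᵢTᵢ = 133×1.71×-42.2 + 255×1.71×-7.54 + 114×1.71×-26.6 = -18071
Σ ṁᵢCp,ᵢ = 133×1.71 + 255×1.71 + 114×1.71 = 858.42
T_out = -18071 / 858.42 = -21.051 °C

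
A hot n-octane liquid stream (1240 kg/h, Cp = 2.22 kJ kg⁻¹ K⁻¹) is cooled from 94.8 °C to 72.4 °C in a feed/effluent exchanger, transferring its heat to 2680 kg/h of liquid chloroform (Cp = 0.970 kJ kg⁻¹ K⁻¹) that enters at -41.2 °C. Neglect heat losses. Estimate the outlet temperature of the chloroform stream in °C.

T_c,out = -17.5 °C

Heat released by hot stream: Q = 1240 × 2.22 × (94.8 − 72.4) = 61663 kJ/h
Energy balance on cold side (adiabatic exchanger): Q = ṁ_c·Cp_c·(T_c,out − T_c,in)
T_c,out = -41.2 + 61663/(2680 × 0.970) = -17.48 °C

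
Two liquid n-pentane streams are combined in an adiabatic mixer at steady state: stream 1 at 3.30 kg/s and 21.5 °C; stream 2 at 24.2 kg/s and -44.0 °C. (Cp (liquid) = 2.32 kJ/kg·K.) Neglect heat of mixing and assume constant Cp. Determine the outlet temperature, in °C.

No heat crosses the boundary, so H_out = H_in.
T_out = Σ ṁᵢCp,ᵢTᵢ / Σ ṁᵢCp,ᵢ
      = -2305.7 / 63.8 = -36.14 °C

T_out = -36.1 °C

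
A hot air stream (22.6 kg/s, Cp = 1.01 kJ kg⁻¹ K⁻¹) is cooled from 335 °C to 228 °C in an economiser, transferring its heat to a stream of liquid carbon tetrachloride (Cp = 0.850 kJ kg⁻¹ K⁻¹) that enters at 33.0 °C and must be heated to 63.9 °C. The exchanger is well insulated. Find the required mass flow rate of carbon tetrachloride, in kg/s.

Heat released by hot stream: Q = 22.6 × 1.01 × (335 − 228) = 2442.4 kJ/s
Energy balance on cold side (adiabatic exchanger): Q = ṁ_c·Cp_c·(T_c,out − T_c,in)
ṁ_c = 2442.4 / [0.850 × (63.9 − 33.0)] = 92.99 kg/s

ṁ_c = 93.0 kg/s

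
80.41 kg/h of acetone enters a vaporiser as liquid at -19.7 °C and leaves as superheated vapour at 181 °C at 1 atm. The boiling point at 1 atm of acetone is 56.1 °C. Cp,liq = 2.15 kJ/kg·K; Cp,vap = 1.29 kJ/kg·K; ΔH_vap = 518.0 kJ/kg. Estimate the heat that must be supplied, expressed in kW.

liquid -19.7→56.1 °C: 162.97 kJ/kg
vaporisation at 56.1 °C: 518 kJ/kg
vapour 56.1→181 °C: 161.12 kJ/kg
Δh = 162.97 + 518 + 161.12 = 842.09 kJ/kg
Q = ṁ·Δh = 80.41 kg/h × 842.09 kJ/kg = 67713 kJ/h
|Q| = 18.809 kW

Q = 18.8 kW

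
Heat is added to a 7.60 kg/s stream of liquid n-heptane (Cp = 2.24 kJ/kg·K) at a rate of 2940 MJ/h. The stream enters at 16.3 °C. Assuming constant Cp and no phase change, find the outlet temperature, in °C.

T_out = 64.3 °C

Q = 2940 MJ/h = 816.67 kJ/s
ΔT = Q/(ṁ·Cp) = 816.67/(7.60×2.24) = 47.971 K
T_out = 16.3 + 47.971 = 64.271 °C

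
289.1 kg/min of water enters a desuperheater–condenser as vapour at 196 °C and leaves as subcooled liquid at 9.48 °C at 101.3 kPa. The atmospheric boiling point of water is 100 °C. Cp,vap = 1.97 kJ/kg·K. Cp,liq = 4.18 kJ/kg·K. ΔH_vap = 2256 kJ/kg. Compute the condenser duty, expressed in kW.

Q_c = 13600 kW

vapour 196→100 °C: -189.12 kJ/kg
condensation at 100 °C: -2256 kJ/kg
liquid 100→9.48 °C: -378.37 kJ/kg
Δh = -189.12 + -2256 + -378.37 = -2823.5 kJ/kg
Q = ṁ·Δh = 289.1 kg/min × -2823.5 kJ/kg = -816270 kJ/min
|Q| = 13605 kW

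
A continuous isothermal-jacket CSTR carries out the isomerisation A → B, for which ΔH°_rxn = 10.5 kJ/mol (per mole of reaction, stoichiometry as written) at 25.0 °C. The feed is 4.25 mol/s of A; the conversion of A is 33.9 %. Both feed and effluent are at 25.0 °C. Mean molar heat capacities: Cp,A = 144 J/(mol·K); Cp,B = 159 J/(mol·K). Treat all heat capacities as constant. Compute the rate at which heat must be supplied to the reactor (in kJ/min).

Extent of reaction ξ = 0.339 × 4.25 = 1.4408 mol/s
Reaction term: ξ·ΔH°_rxn = 1.4408 × 10.5 = 15.128 kJ/s
Q = ΔH = 15.128 kJ/s = 15.128 kW
Heat supplied = 907.67 kJ/min

Q_in = 908 kJ/min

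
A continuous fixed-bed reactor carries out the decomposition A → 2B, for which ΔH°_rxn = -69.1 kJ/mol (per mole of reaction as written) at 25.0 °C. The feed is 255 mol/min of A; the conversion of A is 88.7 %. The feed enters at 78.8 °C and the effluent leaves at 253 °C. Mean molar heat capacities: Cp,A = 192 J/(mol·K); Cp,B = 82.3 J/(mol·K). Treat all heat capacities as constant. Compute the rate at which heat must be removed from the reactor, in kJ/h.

Extent of reaction ξ = 0.887 × 255 = 226.19 mol/min
Reaction term: ξ·ΔH°_rxn = 226.19 × -69.1 = -15629 kJ/min
Sensible, feed 78.8→25 °C: -2634 kJ/min
Outlet flows (mol/min): A 28.815, B 452.37
Sensible, products 25→253 °C: 9749.9 kJ/min
Q = ΔH = -8513.6 kJ/min = -141.89 kW
Heat removed = 510810 kJ/h

Q_out = 511000 kJ/h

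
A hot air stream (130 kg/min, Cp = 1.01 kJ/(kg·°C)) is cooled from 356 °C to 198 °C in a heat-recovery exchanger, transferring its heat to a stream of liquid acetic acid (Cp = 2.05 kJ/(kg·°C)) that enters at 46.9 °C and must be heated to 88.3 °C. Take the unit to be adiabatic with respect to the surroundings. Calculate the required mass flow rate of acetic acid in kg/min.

ṁ_c = 244 kg/min

Heat released by hot stream: Q = 130 × 1.01 × (356 − 198) = 20745 kJ/min
Energy balance on cold side (adiabatic exchanger): Q = ṁ_c·Cp_c·(T_c,out − T_c,in)
ṁ_c = 20745 / [2.05 × (88.3 − 46.9)] = 244.44 kg/min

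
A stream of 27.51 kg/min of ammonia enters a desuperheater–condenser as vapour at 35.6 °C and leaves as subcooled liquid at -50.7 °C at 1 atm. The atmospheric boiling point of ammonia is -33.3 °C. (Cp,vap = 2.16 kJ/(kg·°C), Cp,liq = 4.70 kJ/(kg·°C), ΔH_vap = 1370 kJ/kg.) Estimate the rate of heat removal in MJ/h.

Q_c = 2640 MJ/h

vapour 35.6→-33.3 °C: -148.82 kJ/kg
condensation at -33.3 °C: -1370 kJ/kg
liquid -33.3→-50.7 °C: -81.78 kJ/kg
Δh = -148.82 + -1370 + -81.78 = -1600.6 kJ/kg
Q = ṁ·Δh = 27.51 kg/min × -1600.6 kJ/kg = -44033 kJ/min
|Q| = 733.88 kW = 2642 MJ/h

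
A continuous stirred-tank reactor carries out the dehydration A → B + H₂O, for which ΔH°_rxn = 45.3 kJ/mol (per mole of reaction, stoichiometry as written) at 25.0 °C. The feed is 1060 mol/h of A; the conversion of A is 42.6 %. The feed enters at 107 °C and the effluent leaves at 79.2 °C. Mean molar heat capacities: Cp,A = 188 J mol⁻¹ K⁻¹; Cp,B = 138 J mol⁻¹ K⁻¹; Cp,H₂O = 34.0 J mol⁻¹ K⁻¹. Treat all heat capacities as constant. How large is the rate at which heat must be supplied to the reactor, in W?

Extent of reaction ξ = 0.426 × 1060 = 451.56 mol/h
Reaction term: ξ·ΔH°_rxn = 451.56 × 45.3 = 20456 kJ/h
Sensible, feed 107→25 °C: -16341 kJ/h
Outlet flows (mol/h): A 608.44, B 451.56, H₂O 451.56
Sensible, products 25→79.2 °C: 10409 kJ/h
Q = ΔH = 14524 kJ/h = 4.0345 kW
Heat supplied = 4034.5 W

Q_in = 4030 W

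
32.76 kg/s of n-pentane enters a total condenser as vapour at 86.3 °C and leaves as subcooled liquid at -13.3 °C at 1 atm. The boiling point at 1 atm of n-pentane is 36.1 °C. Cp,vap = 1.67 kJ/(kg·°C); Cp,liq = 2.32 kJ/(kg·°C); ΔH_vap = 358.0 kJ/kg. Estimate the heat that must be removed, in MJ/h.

vapour 86.3→36.1 °C: -83.834 kJ/kg
condensation at 36.1 °C: -358 kJ/kg
liquid 36.1→-13.3 °C: -114.61 kJ/kg
Δh = -83.834 + -358 + -114.61 = -556.44 kJ/kg
Q = ṁ·Δh = 32.76 kg/s × -556.44 kJ/kg = -18229 kJ/s
|Q| = 18229 kW = 65625 MJ/h

Q_c = 65600 MJ/h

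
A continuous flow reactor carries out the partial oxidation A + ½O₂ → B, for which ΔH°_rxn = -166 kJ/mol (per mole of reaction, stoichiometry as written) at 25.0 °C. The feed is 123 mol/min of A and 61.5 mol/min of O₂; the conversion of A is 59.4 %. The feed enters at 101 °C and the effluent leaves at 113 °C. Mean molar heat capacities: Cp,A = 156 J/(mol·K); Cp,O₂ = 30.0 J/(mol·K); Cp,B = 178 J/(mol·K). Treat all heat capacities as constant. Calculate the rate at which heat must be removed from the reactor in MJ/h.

Extent of reaction ξ = 0.594 × 123 = 73.062 mol/min
Reaction term: ξ·ΔH°_rxn = 73.062 × -166 = -12128 kJ/min
Sensible, feed 101→25 °C: -1598.5 kJ/min
Outlet flows (mol/min): A 49.938, O₂ 24.969, B 73.062
Sensible, products 25→113 °C: 1895.9 kJ/min
Q = ΔH = -11831 kJ/min = -197.18 kW
Heat removed = 709.85 MJ/h

Q_out = 710 MJ/h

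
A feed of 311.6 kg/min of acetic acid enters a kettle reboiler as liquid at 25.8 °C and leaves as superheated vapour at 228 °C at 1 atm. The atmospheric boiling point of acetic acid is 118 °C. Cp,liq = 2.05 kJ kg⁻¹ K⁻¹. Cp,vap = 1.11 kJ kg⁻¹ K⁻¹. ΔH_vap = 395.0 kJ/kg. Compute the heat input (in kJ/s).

liquid 25.8→118 °C: 189.01 kJ/kg
vaporisation at 118 °C: 395 kJ/kg
vapour 118→228 °C: 122.1 kJ/kg
Δh = 189.01 + 395 + 122.1 = 706.11 kJ/kg
Q = ṁ·Δh = 311.6 kg/min × 706.11 kJ/kg = 220020 kJ/min
|Q| = 3667.1 kW

Q = 3670 kJ/s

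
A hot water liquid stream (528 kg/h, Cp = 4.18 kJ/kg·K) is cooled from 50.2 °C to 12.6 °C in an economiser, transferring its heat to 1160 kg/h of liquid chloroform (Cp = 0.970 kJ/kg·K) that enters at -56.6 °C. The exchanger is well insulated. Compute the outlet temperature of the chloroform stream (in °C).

T_c,out = 17.2 °C

Heat released by hot stream: Q = 528 × 4.18 × (50.2 − 12.6) = 82985 kJ/h
Energy balance on cold side (adiabatic exchanger): Q = ṁ_c·Cp_c·(T_c,out − T_c,in)
T_c,out = -56.6 + 82985/(1160 × 0.970) = 17.151 °C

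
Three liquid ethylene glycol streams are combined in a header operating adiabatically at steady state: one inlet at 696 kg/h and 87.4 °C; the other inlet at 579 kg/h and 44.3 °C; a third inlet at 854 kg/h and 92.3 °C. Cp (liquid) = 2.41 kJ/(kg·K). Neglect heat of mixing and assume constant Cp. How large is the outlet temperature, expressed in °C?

T_out = 77.6 °C

Adiabatic, steady state ⇒ Σ ṁᵢCp,ᵢ(T_out − Tᵢ) = 0
Σ ṁᵢCp,ᵢTᵢ = 696×2.41×87.4 + 579×2.41×44.3 + 854×2.41×92.3 = 398380
Σ ṁᵢCp,ᵢ = 696×2.41 + 579×2.41 + 854×2.41 = 5130.9
T_out = 398380 / 5130.9 = 77.644 °C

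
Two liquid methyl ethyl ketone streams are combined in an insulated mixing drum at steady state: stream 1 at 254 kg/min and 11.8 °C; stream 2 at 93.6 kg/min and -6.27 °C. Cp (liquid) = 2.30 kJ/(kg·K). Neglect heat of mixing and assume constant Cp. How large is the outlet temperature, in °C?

No heat crosses the boundary, so H_out = H_in.
Σ ṁᵢCp,ᵢTᵢ = 254×2.30×11.8 + 93.6×2.30×-6.27 = 5543.8
Σ ṁᵢCp,ᵢ = 254×2.30 + 93.6×2.30 = 799.48
T_out = 5543.8 / 799.48 = 6.9342 °C

T_out = 6.93 °C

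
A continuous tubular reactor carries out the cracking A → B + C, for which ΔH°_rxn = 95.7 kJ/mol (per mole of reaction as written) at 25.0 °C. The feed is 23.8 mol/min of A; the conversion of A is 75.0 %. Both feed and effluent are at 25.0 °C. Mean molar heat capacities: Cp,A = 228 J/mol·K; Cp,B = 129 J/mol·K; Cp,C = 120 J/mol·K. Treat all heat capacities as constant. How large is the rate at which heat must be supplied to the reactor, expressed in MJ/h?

Extent of reaction ξ = 0.750 × 23.8 = 17.85 mol/min
Reaction term: ξ·ΔH°_rxn = 17.85 × 95.7 = 1708.2 kJ/min
Q = ΔH = 1708.2 kJ/min = 28.471 kW
Heat supplied = 102.49 MJ/h

Q_in = 102 MJ/h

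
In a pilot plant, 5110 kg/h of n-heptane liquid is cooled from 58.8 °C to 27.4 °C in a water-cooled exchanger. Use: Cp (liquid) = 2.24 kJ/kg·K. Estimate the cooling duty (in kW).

Q = ṁ·Cp·ΔT = 5110 × 2.24 × (27.4 − 58.8) = -359420 kJ/h
Converting: 359420 / 3600 s = 99.838 kW

Q_c = 99.8 kW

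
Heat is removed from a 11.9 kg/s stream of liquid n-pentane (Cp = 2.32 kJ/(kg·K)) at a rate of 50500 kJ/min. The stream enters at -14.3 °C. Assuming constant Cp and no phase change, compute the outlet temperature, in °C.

T_out = -44.8 °C

Q = 50500 kJ/min = 841.67 kJ/s
ΔT = Q/(ṁ·Cp) = 841.67/(11.9×2.32) = 30.486 K
T_out = -14.3 − 30.486 = -44.786 °C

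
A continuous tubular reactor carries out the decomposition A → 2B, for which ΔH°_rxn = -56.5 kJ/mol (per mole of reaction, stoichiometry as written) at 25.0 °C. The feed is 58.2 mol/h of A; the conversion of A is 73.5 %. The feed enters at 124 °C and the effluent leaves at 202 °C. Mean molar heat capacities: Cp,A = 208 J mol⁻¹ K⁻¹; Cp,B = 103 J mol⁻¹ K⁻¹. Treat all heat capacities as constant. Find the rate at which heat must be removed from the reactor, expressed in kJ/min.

Q_out = 24.8 kJ/min

Extent of reaction ξ = 0.735 × 58.2 = 42.777 mol/h
Reaction term: ξ·ΔH°_rxn = 42.777 × -56.5 = -2416.9 kJ/h
Sensible, feed 124→25 °C: -1198.5 kJ/h
Outlet flows (mol/h): A 15.423, B 85.554
Sensible, products 25→202 °C: 2127.5 kJ/h
Q = ΔH = -1487.8 kJ/h = -0.41328 kW
Heat removed = 24.797 kJ/min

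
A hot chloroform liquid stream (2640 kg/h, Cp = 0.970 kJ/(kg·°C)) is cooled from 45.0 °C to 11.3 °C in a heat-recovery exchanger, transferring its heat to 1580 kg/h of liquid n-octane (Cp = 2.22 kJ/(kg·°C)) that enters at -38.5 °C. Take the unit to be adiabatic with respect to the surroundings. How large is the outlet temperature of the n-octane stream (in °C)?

T_c,out = -13.9 °C

Heat released by hot stream: Q = 2640 × 0.970 × (45.0 − 11.3) = 86299 kJ/h
Energy balance on cold side (adiabatic exchanger): Q = ṁ_c·Cp_c·(T_c,out − T_c,in)
T_c,out = -38.5 + 86299/(1580 × 2.22) = -13.897 °C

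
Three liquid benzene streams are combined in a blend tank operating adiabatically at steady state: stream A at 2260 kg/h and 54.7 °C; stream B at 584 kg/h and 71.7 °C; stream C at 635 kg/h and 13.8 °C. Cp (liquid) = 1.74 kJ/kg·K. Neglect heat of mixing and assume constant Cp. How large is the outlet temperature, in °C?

T_out = 50.1 °C

No heat crosses the boundary, so H_out = H_in.
T_out = Σ ṁᵢCp,ᵢTᵢ / Σ ṁᵢCp,ᵢ
      = 303210 / 6053.5 = 50.088 °C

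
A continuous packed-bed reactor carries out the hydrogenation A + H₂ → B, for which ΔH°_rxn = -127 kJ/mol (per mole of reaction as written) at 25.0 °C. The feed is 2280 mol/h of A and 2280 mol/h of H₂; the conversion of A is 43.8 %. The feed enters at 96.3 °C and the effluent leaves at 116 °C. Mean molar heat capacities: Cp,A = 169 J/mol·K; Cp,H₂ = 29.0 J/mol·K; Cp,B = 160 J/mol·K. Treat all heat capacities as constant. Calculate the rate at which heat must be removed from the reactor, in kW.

Extent of reaction ξ = 0.438 × 2280 = 998.64 mol/h
Reaction term: ξ·ΔH°_rxn = 998.64 × -127 = -126830 kJ/h
Sensible, feed 96.3→25 °C: -32188 kJ/h
Outlet flows (mol/h): A 1281.4, H₂ 1281.4, B 998.64
Sensible, products 25→116 °C: 37628 kJ/h
Q = ΔH = -121390 kJ/h = -33.719 kW
Heat removed = 33.719 kW

Q_out = 33.7 kW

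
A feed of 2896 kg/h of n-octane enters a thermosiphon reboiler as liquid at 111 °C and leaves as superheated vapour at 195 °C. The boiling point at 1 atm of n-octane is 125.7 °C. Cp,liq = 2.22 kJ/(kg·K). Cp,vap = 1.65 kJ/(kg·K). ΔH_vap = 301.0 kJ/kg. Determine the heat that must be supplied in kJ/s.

Q = 360 kJ/s

liquid 111→125.7 °C: 32.634 kJ/kg
vaporisation at 125.7 °C: 301 kJ/kg
vapour 125.7→195 °C: 114.34 kJ/kg
Δh = 32.634 + 301 + 114.34 = 447.98 kJ/kg
Q = ṁ·Δh = 2896 kg/h × 447.98 kJ/kg = 1.2973e+06 kJ/h
|Q| = 360.37 kW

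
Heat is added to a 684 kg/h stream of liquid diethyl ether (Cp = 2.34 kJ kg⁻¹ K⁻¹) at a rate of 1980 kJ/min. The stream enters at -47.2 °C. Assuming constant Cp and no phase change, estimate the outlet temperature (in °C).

T_out = 27.0 °C

Q = 1980 kJ/min = 118800 kJ/h
ΔT = Q/(ṁ·Cp) = 118800/(684×2.34) = 74.224 K
T_out = -47.2 + 74.224 = 27.024 °C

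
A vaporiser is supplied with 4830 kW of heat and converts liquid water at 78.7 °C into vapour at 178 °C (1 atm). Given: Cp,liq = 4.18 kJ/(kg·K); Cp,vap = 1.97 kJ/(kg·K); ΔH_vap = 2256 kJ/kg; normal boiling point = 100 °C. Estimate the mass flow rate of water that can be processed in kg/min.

ṁ = 116 kg/min

Δh = 4.18×(100−78.7) + 2256 + 1.97×(178−100) = 2498.7 kJ/kg
Q = 4830 kW = 4830 kJ/s = 289800 kJ/min
ṁ = Q/Δh = 289800 / 2498.7 = 115.98 kg/min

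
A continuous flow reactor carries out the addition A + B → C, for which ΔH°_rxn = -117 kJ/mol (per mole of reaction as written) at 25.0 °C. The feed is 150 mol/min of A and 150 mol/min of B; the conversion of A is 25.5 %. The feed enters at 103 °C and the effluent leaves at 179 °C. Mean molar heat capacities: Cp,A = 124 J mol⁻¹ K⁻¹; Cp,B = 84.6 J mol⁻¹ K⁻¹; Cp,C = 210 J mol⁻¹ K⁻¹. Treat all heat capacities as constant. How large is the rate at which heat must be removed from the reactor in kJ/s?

Q_out = 34.8 kJ/s

Extent of reaction ξ = 0.255 × 150 = 38.25 mol/min
Reaction term: ξ·ΔH°_rxn = 38.25 × -117 = -4475.2 kJ/min
Sensible, feed 103→25 °C: -2440.6 kJ/min
Outlet flows (mol/min): A 111.75, B 111.75, C 38.25
Sensible, products 25→179 °C: 4826.9 kJ/min
Q = ΔH = -2089 kJ/min = -34.816 kW
Heat removed = 34.816 kJ/s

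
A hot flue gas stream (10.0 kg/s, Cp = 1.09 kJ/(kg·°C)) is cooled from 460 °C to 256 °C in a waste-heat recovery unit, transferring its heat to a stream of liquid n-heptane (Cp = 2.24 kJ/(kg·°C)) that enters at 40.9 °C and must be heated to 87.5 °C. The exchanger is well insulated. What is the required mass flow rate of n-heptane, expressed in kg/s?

Heat released by hot stream: Q = 10.0 × 1.09 × (460 − 256) = 2223.6 kJ/s
Energy balance on cold side (adiabatic exchanger): Q = ṁ_c·Cp_c·(T_c,out − T_c,in)
ṁ_c = 2223.6 / [2.24 × (87.5 − 40.9)] = 21.302 kg/s

ṁ_c = 21.3 kg/s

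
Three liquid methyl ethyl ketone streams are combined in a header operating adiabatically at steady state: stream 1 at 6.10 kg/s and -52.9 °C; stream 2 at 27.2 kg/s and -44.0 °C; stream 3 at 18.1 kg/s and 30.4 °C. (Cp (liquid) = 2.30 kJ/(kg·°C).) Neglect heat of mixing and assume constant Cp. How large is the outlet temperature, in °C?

T_out = -18.9 °C

Energy balance with Q = 0: Σ ṁᵢCp,ᵢ(T_out − Tᵢ) = 0
T_out = Σ ṁᵢCp,ᵢTᵢ / Σ ṁᵢCp,ᵢ
      = -2229.3 / 118.22 = -18.857 °C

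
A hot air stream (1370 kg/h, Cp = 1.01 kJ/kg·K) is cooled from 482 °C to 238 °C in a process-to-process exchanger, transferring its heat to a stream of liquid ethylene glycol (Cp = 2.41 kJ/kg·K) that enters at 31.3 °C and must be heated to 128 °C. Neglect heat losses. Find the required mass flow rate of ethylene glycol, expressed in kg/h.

Heat released by hot stream: Q = 1370 × 1.01 × (482 − 238) = 337620 kJ/h
Energy balance on cold side (adiabatic exchanger): Q = ṁ_c·Cp_c·(T_c,out − T_c,in)
ṁ_c = 337620 / [2.41 × (128 − 31.3)] = 1448.7 kg/h

ṁ_c = 1450 kg/h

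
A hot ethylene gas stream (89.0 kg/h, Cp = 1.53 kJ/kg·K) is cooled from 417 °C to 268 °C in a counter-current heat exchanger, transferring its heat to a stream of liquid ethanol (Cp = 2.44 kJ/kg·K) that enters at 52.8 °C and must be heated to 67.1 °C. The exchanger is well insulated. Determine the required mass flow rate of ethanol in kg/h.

Heat released by hot stream: Q = 89.0 × 1.53 × (417 − 268) = 20289 kJ/h
Energy balance on cold side (adiabatic exchanger): Q = ṁ_c·Cp_c·(T_c,out − T_c,in)
ṁ_c = 20289 / [2.44 × (67.1 − 52.8)] = 581.49 kg/h

ṁ_c = 581 kg/h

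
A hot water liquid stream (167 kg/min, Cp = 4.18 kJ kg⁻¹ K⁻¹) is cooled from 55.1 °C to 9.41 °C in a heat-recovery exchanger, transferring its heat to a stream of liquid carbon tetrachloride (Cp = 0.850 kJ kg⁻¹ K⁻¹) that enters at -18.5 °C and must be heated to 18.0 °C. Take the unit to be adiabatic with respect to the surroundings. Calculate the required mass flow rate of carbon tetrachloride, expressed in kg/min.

ṁ_c = 1030 kg/min

Heat released by hot stream: Q = 167 × 4.18 × (55.1 − 9.41) = 31894 kJ/min
Energy balance on cold side (adiabatic exchanger): Q = ṁ_c·Cp_c·(T_c,out − T_c,in)
ṁ_c = 31894 / [0.850 × (18.0 − -18.5)] = 1028 kg/min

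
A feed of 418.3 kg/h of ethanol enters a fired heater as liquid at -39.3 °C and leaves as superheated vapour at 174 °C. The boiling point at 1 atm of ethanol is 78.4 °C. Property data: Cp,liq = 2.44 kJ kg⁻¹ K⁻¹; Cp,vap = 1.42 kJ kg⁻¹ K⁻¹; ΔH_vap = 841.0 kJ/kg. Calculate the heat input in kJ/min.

liquid -39.3→78.4 °C: 287.19 kJ/kg
vaporisation at 78.4 °C: 841 kJ/kg
vapour 78.4→174 °C: 135.75 kJ/kg
Δh = 287.19 + 841 + 135.75 = 1263.9 kJ/kg
Q = ṁ·Δh = 418.3 kg/h × 1263.9 kJ/kg = 528710 kJ/h
|Q| = 146.86 kW = 8811.8 kJ/min

Q = 8810 kJ/min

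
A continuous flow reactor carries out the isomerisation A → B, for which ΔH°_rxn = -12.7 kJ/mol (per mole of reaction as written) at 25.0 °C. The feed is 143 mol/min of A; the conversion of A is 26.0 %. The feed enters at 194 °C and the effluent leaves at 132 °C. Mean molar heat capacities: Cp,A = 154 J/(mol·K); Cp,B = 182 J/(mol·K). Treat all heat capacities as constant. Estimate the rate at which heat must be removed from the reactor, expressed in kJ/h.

Extent of reaction ξ = 0.260 × 143 = 37.18 mol/min
Reaction term: ξ·ΔH°_rxn = 37.18 × -12.7 = -472.19 kJ/min
Sensible, feed 194→25 °C: -3721.7 kJ/min
Outlet flows (mol/min): A 105.82, B 37.18
Sensible, products 25→132 °C: 2467.7 kJ/min
Q = ΔH = -1726.2 kJ/min = -28.769 kW
Heat removed = 103570 kJ/h

Q_out = 104000 kJ/h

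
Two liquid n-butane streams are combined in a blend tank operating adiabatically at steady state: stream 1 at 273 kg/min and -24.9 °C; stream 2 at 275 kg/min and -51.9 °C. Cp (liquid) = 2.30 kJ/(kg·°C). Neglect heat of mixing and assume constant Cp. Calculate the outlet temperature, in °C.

Adiabatic, steady state ⇒ Σ ṁᵢCp,ᵢ(T_out − Tᵢ) = 0
T_out = Σ ṁᵢCp,ᵢTᵢ / Σ ṁᵢCp,ᵢ
      = -48461 / 1260.4 = -38.449 °C

T_out = -38.4 °C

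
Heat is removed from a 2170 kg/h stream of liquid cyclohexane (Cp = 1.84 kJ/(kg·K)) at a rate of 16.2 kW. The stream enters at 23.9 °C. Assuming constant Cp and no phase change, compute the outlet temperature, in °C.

T_out = 9.29 °C

Q = 16.2 kW = 58320 kJ/h
ΔT = Q/(ṁ·Cp) = 58320/(2170×1.84) = 14.606 K
T_out = 23.9 − 14.606 = 9.2937 °C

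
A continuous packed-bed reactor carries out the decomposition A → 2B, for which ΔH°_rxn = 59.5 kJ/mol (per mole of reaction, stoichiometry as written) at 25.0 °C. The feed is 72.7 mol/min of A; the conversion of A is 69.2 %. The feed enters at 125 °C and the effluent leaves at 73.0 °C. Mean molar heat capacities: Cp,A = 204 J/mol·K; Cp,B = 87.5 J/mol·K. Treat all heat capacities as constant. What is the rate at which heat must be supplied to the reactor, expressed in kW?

Q_in = 35.9 kW

Extent of reaction ξ = 0.692 × 72.7 = 50.308 mol/min
Reaction term: ξ·ΔH°_rxn = 50.308 × 59.5 = 2993.3 kJ/min
Sensible, feed 125→25 °C: -1483.1 kJ/min
Outlet flows (mol/min): A 22.392, B 100.62
Sensible, products 25→73.0 °C: 641.85 kJ/min
Q = ΔH = 2152.1 kJ/min = 35.869 kW
Heat supplied = 35.869 kW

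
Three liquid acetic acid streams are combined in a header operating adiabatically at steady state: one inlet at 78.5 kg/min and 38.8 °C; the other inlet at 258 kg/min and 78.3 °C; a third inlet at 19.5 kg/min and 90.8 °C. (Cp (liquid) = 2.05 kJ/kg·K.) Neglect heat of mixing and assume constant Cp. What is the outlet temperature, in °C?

No heat crosses the boundary, so H_out = H_in.
Σ ṁᵢCp,ᵢTᵢ = 78.5×2.05×38.8 + 258×2.05×78.3 + 19.5×2.05×90.8 = 51286
Σ ṁᵢCp,ᵢ = 78.5×2.05 + 258×2.05 + 19.5×2.05 = 729.8
T_out = 51286 / 729.8 = 70.275 °C

T_out = 70.3 °C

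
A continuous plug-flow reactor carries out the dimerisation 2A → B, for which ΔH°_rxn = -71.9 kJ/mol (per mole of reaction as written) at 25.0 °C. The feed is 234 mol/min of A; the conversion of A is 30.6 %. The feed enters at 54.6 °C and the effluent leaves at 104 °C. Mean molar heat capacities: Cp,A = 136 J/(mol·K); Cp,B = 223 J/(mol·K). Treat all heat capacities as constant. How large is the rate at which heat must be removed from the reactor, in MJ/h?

Q_out = 68.4 MJ/h

Extent of reaction ξ = 0.306 × 234 / 2 = 35.802 mol/min
Reaction term: ξ·ΔH°_rxn = 35.802 × -71.9 = -2574.2 kJ/min
Sensible, feed 54.6→25 °C: -941.99 kJ/min
Outlet flows (mol/min): A 162.4, B 35.802
Sensible, products 25→104 °C: 2375.5 kJ/min
Q = ΔH = -1140.6 kJ/min = -19.011 kW
Heat removed = 68.439 MJ/h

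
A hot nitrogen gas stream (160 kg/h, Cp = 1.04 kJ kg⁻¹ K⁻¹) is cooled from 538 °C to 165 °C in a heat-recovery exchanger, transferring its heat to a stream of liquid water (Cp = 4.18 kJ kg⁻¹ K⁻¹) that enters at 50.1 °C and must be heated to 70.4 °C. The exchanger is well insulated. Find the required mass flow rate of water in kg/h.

ṁ_c = 731 kg/h

Heat released by hot stream: Q = 160 × 1.04 × (538 − 165) = 62067 kJ/h
Energy balance on cold side (adiabatic exchanger): Q = ṁ_c·Cp_c·(T_c,out − T_c,in)
ṁ_c = 62067 / [4.18 × (70.4 − 50.1)] = 731.46 kg/h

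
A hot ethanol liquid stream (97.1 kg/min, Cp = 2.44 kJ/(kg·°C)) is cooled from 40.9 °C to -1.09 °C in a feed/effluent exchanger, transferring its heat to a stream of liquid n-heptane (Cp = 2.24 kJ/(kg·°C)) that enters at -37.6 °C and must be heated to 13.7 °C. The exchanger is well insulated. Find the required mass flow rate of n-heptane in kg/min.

Heat released by hot stream: Q = 97.1 × 2.44 × (40.9 − -1.09) = 9948.4 kJ/min
Energy balance on cold side (adiabatic exchanger): Q = ṁ_c·Cp_c·(T_c,out − T_c,in)
ṁ_c = 9948.4 / [2.24 × (13.7 − -37.6)] = 86.574 kg/min

ṁ_c = 86.6 kg/min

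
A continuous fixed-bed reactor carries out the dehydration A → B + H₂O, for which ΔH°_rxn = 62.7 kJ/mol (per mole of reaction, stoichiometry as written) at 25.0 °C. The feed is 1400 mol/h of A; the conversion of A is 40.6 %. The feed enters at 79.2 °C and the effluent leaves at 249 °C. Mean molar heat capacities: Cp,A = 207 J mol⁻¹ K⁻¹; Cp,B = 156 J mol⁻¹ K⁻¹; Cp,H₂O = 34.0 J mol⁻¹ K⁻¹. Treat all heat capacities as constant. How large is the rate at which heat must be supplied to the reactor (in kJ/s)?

Extent of reaction ξ = 0.406 × 1400 = 568.4 mol/h
Reaction term: ξ·ΔH°_rxn = 568.4 × 62.7 = 35639 kJ/h
Sensible, feed 79.2→25 °C: -15707 kJ/h
Outlet flows (mol/h): A 831.6, B 568.4, H₂O 568.4
Sensible, products 25→249 °C: 62751 kJ/h
Q = ΔH = 82682 kJ/h = 22.967 kW
Heat supplied = 22.967 kJ/s

Q_in = 23.0 kJ/s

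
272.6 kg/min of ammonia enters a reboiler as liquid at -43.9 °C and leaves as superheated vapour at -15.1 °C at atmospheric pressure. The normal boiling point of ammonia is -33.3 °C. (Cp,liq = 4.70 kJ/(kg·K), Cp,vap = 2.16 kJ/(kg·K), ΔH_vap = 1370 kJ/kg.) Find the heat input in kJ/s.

Q = 6630 kJ/s

liquid -43.9→-33.3 °C: 49.82 kJ/kg
vaporisation at -33.3 °C: 1370 kJ/kg
vapour -33.3→-15.1 °C: 39.312 kJ/kg
Δh = 49.82 + 1370 + 39.312 = 1459.1 kJ/kg
Q = ṁ·Δh = 272.6 kg/min × 1459.1 kJ/kg = 397760 kJ/min
|Q| = 6629.3 kW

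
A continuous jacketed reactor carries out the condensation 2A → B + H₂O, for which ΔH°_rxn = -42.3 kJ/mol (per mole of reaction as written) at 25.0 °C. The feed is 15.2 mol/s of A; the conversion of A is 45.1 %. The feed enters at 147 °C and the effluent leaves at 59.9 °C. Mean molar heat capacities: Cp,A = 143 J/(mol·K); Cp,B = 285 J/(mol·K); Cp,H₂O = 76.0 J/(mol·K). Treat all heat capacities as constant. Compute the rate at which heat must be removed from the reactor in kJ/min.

Q_out = 19500 kJ/min

Extent of reaction ξ = 0.451 × 15.2 / 2 = 3.4276 mol/s
Reaction term: ξ·ΔH°_rxn = 3.4276 × -42.3 = -144.99 kJ/s
Sensible, feed 147→25 °C: -265.18 kJ/s
Outlet flows (mol/s): A 8.3448, B 3.4276, H₂O 3.4276
Sensible, products 25→59.9 °C: 84.83 kJ/s
Q = ΔH = -325.34 kJ/s = -325.34 kW
Heat removed = 19520 kJ/min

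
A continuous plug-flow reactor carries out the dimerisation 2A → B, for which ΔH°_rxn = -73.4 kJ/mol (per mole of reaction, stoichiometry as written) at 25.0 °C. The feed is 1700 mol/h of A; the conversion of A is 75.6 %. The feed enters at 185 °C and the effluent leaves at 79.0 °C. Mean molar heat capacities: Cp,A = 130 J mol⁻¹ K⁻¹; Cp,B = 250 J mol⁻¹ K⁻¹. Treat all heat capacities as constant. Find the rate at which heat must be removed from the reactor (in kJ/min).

Q_out = 1180 kJ/min

Extent of reaction ξ = 0.756 × 1700 / 2 = 642.6 mol/h
Reaction term: ξ·ΔH°_rxn = 642.6 × -73.4 = -47167 kJ/h
Sensible, feed 185→25 °C: -35360 kJ/h
Outlet flows (mol/h): A 414.8, B 642.6
Sensible, products 25→79.0 °C: 11587 kJ/h
Q = ΔH = -70940 kJ/h = -19.706 kW
Heat removed = 1182.3 kJ/min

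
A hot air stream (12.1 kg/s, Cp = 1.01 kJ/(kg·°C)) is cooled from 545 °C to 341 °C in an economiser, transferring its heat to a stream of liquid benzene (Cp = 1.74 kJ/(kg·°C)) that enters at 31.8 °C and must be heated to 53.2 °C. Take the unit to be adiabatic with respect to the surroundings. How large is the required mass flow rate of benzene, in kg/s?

Heat released by hot stream: Q = 12.1 × 1.01 × (545 − 341) = 2493.1 kJ/s
Energy balance on cold side (adiabatic exchanger): Q = ṁ_c·Cp_c·(T_c,out − T_c,in)
ṁ_c = 2493.1 / [1.74 × (53.2 − 31.8)] = 66.954 kg/s

ṁ_c = 67.0 kg/s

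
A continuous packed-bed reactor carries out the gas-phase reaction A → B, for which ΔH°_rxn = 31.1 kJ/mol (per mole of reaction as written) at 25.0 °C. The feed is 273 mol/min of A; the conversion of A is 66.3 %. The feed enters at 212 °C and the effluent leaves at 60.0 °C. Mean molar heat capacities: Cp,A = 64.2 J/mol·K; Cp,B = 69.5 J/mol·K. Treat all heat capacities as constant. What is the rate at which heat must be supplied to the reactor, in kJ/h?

Q_in = 180000 kJ/h

Extent of reaction ξ = 0.663 × 273 = 181 mol/min
Reaction term: ξ·ΔH°_rxn = 181 × 31.1 = 5629.1 kJ/min
Sensible, feed 212→25 °C: -3277.5 kJ/min
Outlet flows (mol/min): A 92.001, B 181
Sensible, products 25→60.0 °C: 647.01 kJ/min
Q = ΔH = 2998.6 kJ/min = 49.977 kW
Heat supplied = 179920 kJ/h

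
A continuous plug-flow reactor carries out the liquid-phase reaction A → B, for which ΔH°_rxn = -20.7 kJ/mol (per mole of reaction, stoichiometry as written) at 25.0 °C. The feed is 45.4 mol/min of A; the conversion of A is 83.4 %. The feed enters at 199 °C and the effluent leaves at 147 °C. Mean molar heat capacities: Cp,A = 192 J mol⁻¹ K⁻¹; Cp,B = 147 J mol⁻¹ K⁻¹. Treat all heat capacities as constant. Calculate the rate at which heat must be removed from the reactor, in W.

Extent of reaction ξ = 0.834 × 45.4 = 37.864 mol/min
Reaction term: ξ·ΔH°_rxn = 37.864 × -20.7 = -783.78 kJ/min
Sensible, feed 199→25 °C: -1516.7 kJ/min
Outlet flows (mol/min): A 7.5364, B 37.864
Sensible, products 25→147 °C: 855.58 kJ/min
Q = ΔH = -1444.9 kJ/min = -24.082 kW
Heat removed = 24082 W

Q_out = 24100 W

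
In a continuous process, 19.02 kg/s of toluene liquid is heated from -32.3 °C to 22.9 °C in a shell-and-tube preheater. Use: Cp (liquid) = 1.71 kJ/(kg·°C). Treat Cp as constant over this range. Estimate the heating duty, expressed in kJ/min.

Q = 108000 kJ/min

Q = ṁ·Cp·ΔT = 19.02 × 1.71 × (22.9 − -32.3) = 1795.3 kJ/s
Heating duty = 107720 kJ/min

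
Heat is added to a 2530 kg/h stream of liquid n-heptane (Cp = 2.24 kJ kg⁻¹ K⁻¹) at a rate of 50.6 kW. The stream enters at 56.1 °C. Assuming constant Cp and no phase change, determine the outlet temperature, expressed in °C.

T_out = 88.2 °C

Q = 50.6 kW = 182160 kJ/h
ΔT = Q/(ṁ·Cp) = 182160/(2530×2.24) = 32.143 K
T_out = 56.1 + 32.143 = 88.243 °C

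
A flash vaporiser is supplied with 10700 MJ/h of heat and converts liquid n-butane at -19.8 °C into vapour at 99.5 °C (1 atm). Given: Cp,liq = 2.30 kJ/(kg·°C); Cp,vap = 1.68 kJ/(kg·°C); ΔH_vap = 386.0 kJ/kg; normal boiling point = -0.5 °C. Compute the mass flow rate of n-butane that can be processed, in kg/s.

Δh = 2.30×(-0.5−-19.8) + 386.0 + 1.68×(99.5−-0.5) = 598.39 kJ/kg
Q = 10700 MJ/h = 2972.2 kJ/s = 2972.2 kJ/s
ṁ = Q/Δh = 2972.2 / 598.39 = 4.967 kg/s

ṁ = 4.97 kg/s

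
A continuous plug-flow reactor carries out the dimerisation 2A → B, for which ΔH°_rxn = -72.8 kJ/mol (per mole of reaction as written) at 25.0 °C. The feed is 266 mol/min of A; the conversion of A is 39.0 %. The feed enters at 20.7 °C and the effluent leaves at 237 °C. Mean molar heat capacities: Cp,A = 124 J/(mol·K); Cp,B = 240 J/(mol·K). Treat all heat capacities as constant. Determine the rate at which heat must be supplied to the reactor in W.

Extent of reaction ξ = 0.390 × 266 / 2 = 51.87 mol/min
Reaction term: ξ·ΔH°_rxn = 51.87 × -72.8 = -3776.1 kJ/min
Sensible, feed 20.7→25 °C: 141.83 kJ/min
Outlet flows (mol/min): A 162.26, B 51.87
Sensible, products 25→237 °C: 6904.6 kJ/min
Q = ΔH = 3270.3 kJ/min = 54.506 kW
Heat supplied = 54506 W

Q_in = 54500 W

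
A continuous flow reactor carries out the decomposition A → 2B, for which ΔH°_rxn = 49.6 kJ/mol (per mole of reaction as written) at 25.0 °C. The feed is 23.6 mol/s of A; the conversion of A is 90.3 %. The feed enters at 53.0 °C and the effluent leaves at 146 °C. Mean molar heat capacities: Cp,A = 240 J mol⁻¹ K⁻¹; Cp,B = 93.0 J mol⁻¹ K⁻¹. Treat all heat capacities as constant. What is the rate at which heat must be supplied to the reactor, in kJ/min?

Q_in = 86700 kJ/min

Extent of reaction ξ = 0.903 × 23.6 = 21.311 mol/s
Reaction term: ξ·ΔH°_rxn = 21.311 × 49.6 = 1057 kJ/s
Sensible, feed 53.0→25 °C: -158.59 kJ/s
Outlet flows (mol/s): A 2.2892, B 42.622
Sensible, products 25→146 °C: 546.1 kJ/s
Q = ΔH = 1444.5 kJ/s = 1444.5 kW
Heat supplied = 86671 kJ/min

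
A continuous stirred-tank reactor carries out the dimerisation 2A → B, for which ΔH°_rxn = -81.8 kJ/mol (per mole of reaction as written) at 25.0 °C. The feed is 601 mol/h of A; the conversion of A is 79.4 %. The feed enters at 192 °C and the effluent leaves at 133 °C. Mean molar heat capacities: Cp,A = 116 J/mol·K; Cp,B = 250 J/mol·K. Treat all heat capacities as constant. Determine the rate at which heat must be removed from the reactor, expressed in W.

Extent of reaction ξ = 0.794 × 601 / 2 = 238.6 mol/h
Reaction term: ξ·ΔH°_rxn = 238.6 × -81.8 = -19517 kJ/h
Sensible, feed 192→25 °C: -11643 kJ/h
Outlet flows (mol/h): A 123.81, B 238.6
Sensible, products 25→133 °C: 7993.2 kJ/h
Q = ΔH = -23167 kJ/h = -6.4352 kW
Heat removed = 6435.2 W

Q_out = 6440 W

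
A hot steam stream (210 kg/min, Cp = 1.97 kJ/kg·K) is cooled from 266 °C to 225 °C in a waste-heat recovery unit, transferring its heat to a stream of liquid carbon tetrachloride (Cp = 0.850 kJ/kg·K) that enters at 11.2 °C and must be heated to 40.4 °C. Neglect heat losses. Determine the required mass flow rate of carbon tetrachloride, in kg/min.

ṁ_c = 683 kg/min

Heat released by hot stream: Q = 210 × 1.97 × (266 − 225) = 16962 kJ/min
Energy balance on cold side (adiabatic exchanger): Q = ṁ_c·Cp_c·(T_c,out − T_c,in)
ṁ_c = 16962 / [0.850 × (40.4 − 11.2)] = 683.39 kg/min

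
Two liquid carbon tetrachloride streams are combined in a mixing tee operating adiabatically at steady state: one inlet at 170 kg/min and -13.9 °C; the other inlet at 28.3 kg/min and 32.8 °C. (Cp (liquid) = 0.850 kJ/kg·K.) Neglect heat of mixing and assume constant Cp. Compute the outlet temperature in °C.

T_out = -7.24 °C

Adiabatic, steady state ⇒ Σ ṁᵢCp,ᵢ(T_out − Tᵢ) = 0
T_out = Σ ṁᵢCp,ᵢTᵢ / Σ ṁᵢCp,ᵢ
      = -1219.5 / 168.56 = -7.2353 °C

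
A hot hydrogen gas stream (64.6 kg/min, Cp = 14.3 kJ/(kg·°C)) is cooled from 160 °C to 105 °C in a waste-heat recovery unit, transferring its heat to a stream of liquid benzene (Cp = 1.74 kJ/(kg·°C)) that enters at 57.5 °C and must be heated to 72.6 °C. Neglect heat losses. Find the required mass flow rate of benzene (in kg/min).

Heat released by hot stream: Q = 64.6 × 14.3 × (160 − 105) = 50808 kJ/min
Energy balance on cold side (adiabatic exchanger): Q = ṁ_c·Cp_c·(T_c,out − T_c,in)
ṁ_c = 50808 / [1.74 × (72.6 − 57.5)] = 1933.8 kg/min

ṁ_c = 1930 kg/min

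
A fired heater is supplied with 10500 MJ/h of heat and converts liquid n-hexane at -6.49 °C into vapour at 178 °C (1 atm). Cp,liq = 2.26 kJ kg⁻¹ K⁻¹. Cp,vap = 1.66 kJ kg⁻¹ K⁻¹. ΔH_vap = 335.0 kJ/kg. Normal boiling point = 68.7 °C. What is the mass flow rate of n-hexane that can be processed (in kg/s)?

ṁ = 4.25 kg/s

Δh = 2.26×(68.7−-6.49) + 335.0 + 1.66×(178−68.7) = 686.37 kJ/kg
Q = 10500 MJ/h = 2916.7 kJ/s = 2916.7 kJ/s
ṁ = Q/Δh = 2916.7 / 686.37 = 4.2494 kg/s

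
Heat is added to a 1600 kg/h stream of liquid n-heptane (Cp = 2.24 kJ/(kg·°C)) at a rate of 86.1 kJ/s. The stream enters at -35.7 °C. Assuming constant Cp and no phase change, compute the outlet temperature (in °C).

Q = 86.1 kJ/s = 309960 kJ/h
ΔT = Q/(ṁ·Cp) = 309960/(1600×2.24) = 86.484 K
T_out = -35.7 + 86.484 = 50.784 °C

T_out = 50.8 °C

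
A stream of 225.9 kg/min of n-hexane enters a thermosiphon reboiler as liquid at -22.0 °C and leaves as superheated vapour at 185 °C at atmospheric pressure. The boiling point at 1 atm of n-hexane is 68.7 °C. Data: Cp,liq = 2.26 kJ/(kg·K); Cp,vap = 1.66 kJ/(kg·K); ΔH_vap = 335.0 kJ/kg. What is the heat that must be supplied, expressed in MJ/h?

liquid -22.0→68.7 °C: 204.98 kJ/kg
vaporisation at 68.7 °C: 335 kJ/kg
vapour 68.7→185 °C: 193.06 kJ/kg
Δh = 204.98 + 335 + 193.06 = 733.04 kJ/kg
Q = ṁ·Δh = 225.9 kg/min × 733.04 kJ/kg = 165590 kJ/min
|Q| = 2759.9 kW = 9935.6 MJ/h

Q = 9940 MJ/h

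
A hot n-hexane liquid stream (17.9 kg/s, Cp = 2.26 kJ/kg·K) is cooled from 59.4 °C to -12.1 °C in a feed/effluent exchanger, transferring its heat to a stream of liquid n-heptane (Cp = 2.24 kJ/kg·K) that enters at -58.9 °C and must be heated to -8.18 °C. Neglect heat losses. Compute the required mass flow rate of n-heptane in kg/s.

Heat released by hot stream: Q = 17.9 × 2.26 × (59.4 − -12.1) = 2892.5 kJ/s
Energy balance on cold side (adiabatic exchanger): Q = ṁ_c·Cp_c·(T_c,out − T_c,in)
ṁ_c = 2892.5 / [2.24 × (-8.18 − -58.9)] = 25.459 kg/s

ṁ_c = 25.5 kg/s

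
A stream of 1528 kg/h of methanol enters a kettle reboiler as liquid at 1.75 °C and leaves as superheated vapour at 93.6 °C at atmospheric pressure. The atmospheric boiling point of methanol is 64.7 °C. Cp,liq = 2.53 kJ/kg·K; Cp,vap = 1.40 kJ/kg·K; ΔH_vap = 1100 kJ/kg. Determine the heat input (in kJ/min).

Q = 33100 kJ/min

liquid 1.75→64.7 °C: 159.26 kJ/kg
vaporisation at 64.7 °C: 1100 kJ/kg
vapour 64.7→93.6 °C: 40.46 kJ/kg
Δh = 159.26 + 1100 + 40.46 = 1299.7 kJ/kg
Q = ṁ·Δh = 1528 kg/h × 1299.7 kJ/kg = 1.986e+06 kJ/h
|Q| = 551.66 kW = 33100 kJ/min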